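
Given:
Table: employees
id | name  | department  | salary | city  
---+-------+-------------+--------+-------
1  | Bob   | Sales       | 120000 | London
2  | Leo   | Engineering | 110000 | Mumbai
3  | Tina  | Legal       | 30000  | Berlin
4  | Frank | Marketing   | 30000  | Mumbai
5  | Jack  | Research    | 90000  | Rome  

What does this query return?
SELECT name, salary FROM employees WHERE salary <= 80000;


Filtering: salary <= 80000
Matching: 2 rows

2 rows:
Tina, 30000
Frank, 30000


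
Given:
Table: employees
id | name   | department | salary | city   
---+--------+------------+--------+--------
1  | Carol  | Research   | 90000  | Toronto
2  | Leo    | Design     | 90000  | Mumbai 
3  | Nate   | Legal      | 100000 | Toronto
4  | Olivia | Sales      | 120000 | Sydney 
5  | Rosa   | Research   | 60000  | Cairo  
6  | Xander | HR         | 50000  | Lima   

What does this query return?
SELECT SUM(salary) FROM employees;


SUM(salary) = 90000 + 90000 + 100000 + 120000 + 60000 + 50000 = 510000

510000


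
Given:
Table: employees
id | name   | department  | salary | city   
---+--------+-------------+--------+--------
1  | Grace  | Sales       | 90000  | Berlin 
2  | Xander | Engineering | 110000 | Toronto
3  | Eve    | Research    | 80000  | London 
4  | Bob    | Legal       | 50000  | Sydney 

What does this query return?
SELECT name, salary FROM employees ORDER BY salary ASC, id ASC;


Sorting by salary ASC, then id ASC for ties

4 rows:
Bob, 50000
Eve, 80000
Grace, 90000
Xander, 110000


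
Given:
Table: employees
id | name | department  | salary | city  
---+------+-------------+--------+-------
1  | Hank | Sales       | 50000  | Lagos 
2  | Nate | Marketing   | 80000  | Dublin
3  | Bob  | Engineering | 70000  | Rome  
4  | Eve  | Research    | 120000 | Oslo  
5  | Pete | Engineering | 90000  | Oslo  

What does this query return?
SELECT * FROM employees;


SELECT * returns all 5 rows with all columns

5 rows:
1, Hank, Sales, 50000, Lagos
2, Nate, Marketing, 80000, Dublin
3, Bob, Engineering, 70000, Rome
4, Eve, Research, 120000, Oslo
5, Pete, Engineering, 90000, Oslo


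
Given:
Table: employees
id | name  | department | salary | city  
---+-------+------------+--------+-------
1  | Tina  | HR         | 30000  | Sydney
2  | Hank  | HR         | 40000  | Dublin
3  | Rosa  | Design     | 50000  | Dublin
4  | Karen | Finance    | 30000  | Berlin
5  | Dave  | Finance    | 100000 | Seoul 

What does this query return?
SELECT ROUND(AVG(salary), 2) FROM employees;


SUM(salary) = 250000
COUNT = 5
ROUND(AVG, 2) = ROUND(250000 / 5, 2) = 50000.0

50000.0


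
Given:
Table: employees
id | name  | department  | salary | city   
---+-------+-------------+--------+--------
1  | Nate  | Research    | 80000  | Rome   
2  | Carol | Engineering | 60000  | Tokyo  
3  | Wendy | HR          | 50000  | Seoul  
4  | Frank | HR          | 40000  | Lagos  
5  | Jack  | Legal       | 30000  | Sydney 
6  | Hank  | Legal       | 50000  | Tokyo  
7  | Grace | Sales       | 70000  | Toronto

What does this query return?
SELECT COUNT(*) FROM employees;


COUNT(*) counts all rows

7


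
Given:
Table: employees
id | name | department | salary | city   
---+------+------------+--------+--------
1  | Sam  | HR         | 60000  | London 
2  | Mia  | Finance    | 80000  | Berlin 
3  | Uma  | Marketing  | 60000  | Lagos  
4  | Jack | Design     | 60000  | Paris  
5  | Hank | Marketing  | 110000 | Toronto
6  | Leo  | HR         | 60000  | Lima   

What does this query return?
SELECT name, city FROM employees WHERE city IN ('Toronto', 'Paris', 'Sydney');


Filtering: city IN ('Toronto', 'Paris', 'Sydney')
Matching: 2 rows

2 rows:
Jack, Paris
Hank, Toronto


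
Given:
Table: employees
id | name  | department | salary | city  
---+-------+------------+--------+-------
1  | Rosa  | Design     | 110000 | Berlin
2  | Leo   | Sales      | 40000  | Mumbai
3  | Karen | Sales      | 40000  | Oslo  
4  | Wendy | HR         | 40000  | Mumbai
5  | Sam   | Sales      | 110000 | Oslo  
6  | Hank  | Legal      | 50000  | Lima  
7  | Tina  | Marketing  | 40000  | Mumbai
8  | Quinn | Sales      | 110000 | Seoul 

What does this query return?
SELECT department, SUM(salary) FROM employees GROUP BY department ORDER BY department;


Summing salary within each department:
  Design: 110000 = 110000
  HR: 40000 = 40000
  Legal: 50000 = 50000
  Marketing: 40000 = 40000
  Sales: 40000 + 40000 + 110000 + 110000 = 300000


5 groups:
Design, 110000
HR, 40000
Legal, 50000
Marketing, 40000
Sales, 300000


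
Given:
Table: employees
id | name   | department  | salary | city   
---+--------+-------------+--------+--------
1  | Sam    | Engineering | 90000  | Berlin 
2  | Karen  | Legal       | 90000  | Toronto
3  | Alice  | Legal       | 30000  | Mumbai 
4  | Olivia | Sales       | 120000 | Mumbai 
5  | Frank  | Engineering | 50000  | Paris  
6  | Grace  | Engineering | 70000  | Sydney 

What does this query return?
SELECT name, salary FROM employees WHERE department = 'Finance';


Filtering: department = 'Finance'
Matching rows: 0

Empty result set (0 rows)


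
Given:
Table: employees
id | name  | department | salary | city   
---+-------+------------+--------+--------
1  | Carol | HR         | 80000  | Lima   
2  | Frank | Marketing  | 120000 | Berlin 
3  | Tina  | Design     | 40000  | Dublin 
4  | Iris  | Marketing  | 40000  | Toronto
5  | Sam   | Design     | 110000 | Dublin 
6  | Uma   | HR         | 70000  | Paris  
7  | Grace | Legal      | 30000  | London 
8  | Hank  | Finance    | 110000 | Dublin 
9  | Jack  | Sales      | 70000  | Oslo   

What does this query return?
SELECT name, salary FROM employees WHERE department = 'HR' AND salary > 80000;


Filtering: department = 'HR' AND salary > 80000
Matching: 0 rows

Empty result set (0 rows)


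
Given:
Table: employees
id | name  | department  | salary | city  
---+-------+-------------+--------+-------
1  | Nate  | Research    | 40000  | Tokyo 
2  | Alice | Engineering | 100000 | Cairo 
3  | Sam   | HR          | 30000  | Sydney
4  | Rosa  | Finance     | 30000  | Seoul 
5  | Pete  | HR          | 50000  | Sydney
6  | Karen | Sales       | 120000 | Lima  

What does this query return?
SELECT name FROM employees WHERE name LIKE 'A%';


LIKE 'A%' matches names starting with 'A'
Matching: 1

1 rows:
Alice


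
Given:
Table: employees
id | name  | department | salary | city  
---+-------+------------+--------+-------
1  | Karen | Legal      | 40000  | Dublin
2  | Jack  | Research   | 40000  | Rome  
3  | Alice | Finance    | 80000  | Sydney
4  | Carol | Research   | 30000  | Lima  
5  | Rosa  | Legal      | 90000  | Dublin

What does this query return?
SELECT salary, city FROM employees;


Projecting columns: salary, city

5 rows:
40000, Dublin
40000, Rome
80000, Sydney
30000, Lima
90000, Dublin


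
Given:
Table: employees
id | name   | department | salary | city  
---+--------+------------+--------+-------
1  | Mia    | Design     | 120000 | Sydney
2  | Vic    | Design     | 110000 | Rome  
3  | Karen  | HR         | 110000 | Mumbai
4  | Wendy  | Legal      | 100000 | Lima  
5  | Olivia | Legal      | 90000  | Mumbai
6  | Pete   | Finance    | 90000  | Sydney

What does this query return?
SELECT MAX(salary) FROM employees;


Salaries: 120000, 110000, 110000, 100000, 90000, 90000
MAX = 120000

120000


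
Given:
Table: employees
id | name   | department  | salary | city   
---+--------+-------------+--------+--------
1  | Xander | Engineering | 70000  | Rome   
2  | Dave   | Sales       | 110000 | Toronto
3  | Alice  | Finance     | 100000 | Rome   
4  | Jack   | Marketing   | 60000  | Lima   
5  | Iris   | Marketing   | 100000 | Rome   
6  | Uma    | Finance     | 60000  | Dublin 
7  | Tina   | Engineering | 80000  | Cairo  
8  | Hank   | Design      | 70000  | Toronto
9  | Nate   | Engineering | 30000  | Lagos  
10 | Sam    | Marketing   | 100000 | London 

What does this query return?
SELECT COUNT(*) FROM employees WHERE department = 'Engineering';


Counting rows where department = 'Engineering'
  Xander -> MATCH
  Tina -> MATCH
  Nate -> MATCH


3


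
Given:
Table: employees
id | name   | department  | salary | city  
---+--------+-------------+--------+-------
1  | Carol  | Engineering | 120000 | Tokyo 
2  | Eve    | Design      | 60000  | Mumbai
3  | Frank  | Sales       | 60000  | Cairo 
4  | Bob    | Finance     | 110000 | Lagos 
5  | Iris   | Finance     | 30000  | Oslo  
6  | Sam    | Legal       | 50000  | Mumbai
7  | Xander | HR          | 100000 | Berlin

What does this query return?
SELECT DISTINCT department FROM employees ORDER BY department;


All 'department' values (row order): Engineering, Design, Sales, Finance, Finance, Legal, HR
Removing duplicates leaves 6 unique value(s).

6 values:
Design
Engineering
Finance
HR
Legal
Sales


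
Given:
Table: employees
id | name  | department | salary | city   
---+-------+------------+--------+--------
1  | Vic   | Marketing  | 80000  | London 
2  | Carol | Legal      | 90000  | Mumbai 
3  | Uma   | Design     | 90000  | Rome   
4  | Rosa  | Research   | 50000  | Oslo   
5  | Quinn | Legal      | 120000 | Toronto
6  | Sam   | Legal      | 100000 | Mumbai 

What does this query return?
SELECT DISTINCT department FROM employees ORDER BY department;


All 'department' values (row order): Marketing, Legal, Design, Research, Legal, Legal
Removing duplicates leaves 4 unique value(s).

4 values:
Design
Legal
Marketing
Research


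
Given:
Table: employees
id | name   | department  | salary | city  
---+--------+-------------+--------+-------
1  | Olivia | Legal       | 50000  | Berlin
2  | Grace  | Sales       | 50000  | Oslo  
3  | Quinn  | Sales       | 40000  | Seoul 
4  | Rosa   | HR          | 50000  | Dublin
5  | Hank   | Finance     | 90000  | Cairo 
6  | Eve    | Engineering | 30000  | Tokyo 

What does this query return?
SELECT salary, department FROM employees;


Projecting columns: salary, department

6 rows:
50000, Legal
50000, Sales
40000, Sales
50000, HR
90000, Finance
30000, Engineering


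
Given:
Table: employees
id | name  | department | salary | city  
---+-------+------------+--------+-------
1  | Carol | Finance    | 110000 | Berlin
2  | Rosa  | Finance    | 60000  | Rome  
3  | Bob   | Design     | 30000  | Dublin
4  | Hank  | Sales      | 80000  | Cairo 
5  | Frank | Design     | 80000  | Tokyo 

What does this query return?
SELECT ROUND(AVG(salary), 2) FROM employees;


SUM(salary) = 360000
COUNT = 5
ROUND(AVG, 2) = ROUND(360000 / 5, 2) = 72000.0

72000.0


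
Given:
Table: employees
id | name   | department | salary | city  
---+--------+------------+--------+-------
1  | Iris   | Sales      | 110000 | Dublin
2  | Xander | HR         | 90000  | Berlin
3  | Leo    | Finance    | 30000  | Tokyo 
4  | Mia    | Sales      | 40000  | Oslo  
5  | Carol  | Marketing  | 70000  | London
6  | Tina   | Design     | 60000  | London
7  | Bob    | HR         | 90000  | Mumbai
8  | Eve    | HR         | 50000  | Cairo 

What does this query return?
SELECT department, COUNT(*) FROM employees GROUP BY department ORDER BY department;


Assigning each row to its department group:
  Iris -> Sales
  Xander -> HR
  Leo -> Finance
  Mia -> Sales
  Carol -> Marketing
  Tina -> Design
  Bob -> HR
  Eve -> HR


5 groups:
Design, 1
Finance, 1
HR, 3
Marketing, 1
Sales, 2


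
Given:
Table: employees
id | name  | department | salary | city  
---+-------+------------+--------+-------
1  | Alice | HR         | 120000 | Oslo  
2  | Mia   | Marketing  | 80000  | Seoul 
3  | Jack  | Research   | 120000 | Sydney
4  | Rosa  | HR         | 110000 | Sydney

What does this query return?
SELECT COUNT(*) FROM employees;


COUNT(*) counts all rows

4


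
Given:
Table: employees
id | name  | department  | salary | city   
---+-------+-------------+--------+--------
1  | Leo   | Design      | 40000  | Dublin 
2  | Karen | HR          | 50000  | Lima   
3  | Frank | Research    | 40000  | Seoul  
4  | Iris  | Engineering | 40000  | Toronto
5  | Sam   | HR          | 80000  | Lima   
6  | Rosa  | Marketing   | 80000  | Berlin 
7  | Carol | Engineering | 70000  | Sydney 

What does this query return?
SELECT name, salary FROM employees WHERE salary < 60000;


Filtering: salary < 60000
Matching: 4 rows

4 rows:
Leo, 40000
Karen, 50000
Frank, 40000
Iris, 40000


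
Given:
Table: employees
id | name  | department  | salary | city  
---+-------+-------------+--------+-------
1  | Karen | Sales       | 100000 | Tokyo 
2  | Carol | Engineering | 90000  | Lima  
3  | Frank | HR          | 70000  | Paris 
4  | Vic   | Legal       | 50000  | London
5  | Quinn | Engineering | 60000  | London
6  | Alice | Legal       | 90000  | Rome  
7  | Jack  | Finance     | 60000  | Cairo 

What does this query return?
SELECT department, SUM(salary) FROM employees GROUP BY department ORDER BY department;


Summing salary within each department:
  Engineering: 90000 + 60000 = 150000
  Finance: 60000 = 60000
  HR: 70000 = 70000
  Legal: 50000 + 90000 = 140000
  Sales: 100000 = 100000


5 groups:
Engineering, 150000
Finance, 60000
HR, 70000
Legal, 140000
Sales, 100000


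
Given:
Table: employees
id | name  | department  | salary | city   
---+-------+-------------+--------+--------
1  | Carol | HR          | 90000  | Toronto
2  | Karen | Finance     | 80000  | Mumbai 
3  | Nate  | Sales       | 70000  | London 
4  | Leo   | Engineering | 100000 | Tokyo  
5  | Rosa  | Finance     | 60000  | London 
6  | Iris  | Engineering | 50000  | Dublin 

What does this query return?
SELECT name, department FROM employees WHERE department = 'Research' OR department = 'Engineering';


Filtering: department = 'Research' OR 'Engineering'
Matching: 2 rows

2 rows:
Leo, Engineering
Iris, Engineering


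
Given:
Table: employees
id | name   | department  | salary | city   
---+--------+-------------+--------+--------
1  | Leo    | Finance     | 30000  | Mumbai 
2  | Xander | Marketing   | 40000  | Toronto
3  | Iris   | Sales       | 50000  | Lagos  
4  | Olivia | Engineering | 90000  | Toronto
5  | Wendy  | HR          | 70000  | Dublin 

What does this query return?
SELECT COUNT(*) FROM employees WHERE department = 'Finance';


Counting rows where department = 'Finance'
  Leo -> MATCH


1


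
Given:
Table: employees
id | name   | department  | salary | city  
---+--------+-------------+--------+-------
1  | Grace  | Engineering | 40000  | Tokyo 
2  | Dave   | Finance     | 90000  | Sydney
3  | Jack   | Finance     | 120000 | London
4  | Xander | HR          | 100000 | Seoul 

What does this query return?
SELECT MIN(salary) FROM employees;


Salaries: 40000, 90000, 120000, 100000
MIN = 40000

40000


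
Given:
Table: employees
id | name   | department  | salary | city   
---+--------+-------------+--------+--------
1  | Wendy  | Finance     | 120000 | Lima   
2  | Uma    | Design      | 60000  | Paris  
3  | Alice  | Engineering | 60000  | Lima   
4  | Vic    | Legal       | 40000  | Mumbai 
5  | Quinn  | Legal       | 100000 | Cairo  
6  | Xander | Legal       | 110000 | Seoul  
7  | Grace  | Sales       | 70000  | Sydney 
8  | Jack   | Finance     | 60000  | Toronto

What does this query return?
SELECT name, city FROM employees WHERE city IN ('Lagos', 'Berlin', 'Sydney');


Filtering: city IN ('Lagos', 'Berlin', 'Sydney')
Matching: 1 rows

1 rows:
Grace, Sydney


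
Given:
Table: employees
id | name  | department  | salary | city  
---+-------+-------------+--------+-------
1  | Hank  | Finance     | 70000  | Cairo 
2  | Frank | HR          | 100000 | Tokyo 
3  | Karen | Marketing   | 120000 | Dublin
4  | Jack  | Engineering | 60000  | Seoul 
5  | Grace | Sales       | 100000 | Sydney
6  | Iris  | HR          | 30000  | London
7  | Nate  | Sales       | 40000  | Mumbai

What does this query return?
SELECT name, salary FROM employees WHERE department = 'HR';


Filtering: department = 'HR'
Matching rows: 2

2 rows:
Frank, 100000
Iris, 30000


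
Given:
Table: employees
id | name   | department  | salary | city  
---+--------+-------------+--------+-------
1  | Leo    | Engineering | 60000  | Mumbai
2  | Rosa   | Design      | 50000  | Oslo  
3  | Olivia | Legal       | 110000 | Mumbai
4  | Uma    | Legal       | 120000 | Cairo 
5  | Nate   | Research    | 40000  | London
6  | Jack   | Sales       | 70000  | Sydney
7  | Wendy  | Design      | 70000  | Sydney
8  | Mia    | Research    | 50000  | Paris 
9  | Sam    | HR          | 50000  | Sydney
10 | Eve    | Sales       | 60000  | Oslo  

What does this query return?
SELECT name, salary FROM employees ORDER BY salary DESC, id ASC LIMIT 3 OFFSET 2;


Sort by salary DESC (id ASC tiebreak), then skip 2 and take 3
Rows 3 through 5

3 rows:
Jack, 70000
Wendy, 70000
Leo, 60000


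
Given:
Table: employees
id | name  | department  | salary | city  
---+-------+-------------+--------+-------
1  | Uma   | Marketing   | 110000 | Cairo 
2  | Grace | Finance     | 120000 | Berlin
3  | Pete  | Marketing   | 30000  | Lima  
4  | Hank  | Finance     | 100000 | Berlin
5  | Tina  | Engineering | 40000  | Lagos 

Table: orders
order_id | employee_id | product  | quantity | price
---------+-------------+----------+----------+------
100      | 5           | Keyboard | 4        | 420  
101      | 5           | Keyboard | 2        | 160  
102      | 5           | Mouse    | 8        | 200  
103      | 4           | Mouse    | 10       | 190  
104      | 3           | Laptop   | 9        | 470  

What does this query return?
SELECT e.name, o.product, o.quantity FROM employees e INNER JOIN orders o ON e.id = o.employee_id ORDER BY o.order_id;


Joining employees.id = orders.employee_id:
  employee Tina (id=5) -> order Keyboard
  employee Tina (id=5) -> order Keyboard
  employee Tina (id=5) -> order Mouse
  employee Hank (id=4) -> order Mouse
  employee Pete (id=3) -> order Laptop


5 rows:
Tina, Keyboard, 4
Tina, Keyboard, 2
Tina, Mouse, 8
Hank, Mouse, 10
Pete, Laptop, 9


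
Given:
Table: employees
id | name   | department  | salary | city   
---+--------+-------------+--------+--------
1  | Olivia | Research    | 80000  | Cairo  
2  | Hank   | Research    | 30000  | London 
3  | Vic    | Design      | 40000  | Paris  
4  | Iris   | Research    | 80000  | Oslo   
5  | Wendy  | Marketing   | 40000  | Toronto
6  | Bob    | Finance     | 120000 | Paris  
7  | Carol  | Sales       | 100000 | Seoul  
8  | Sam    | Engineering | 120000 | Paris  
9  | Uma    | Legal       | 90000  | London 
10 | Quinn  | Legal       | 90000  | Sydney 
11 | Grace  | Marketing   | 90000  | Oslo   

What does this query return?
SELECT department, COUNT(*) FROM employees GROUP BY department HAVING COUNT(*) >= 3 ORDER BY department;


Groups with count >= 3:
  Research: 3 -> PASS
  Design: 1 -> filtered out
  Engineering: 1 -> filtered out
  Finance: 1 -> filtered out
  Legal: 2 -> filtered out
  Marketing: 2 -> filtered out
  Sales: 1 -> filtered out


1 groups:
Research, 3


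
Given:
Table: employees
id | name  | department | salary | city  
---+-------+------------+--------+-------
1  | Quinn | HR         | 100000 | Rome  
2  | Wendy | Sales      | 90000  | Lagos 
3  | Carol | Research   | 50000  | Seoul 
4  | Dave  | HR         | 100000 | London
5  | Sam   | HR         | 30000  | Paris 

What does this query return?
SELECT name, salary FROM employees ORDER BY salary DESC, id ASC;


Sorting by salary DESC, then id ASC for ties

5 rows:
Quinn, 100000
Dave, 100000
Wendy, 90000
Carol, 50000
Sam, 30000


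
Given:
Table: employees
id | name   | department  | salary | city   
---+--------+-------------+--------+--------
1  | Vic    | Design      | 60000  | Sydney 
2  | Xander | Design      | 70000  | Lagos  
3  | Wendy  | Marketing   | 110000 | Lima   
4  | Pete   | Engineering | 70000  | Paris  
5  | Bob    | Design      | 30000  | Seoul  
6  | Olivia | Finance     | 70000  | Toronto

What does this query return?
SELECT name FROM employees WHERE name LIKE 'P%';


LIKE 'P%' matches names starting with 'P'
Matching: 1

1 rows:
Pete


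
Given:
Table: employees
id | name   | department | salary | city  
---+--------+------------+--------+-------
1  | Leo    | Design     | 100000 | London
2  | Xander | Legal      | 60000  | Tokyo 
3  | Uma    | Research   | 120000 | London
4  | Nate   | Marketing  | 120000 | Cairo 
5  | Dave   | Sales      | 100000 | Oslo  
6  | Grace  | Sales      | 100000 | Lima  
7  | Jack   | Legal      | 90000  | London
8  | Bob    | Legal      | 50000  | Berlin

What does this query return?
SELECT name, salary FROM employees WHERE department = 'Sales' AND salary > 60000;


Filtering: department = 'Sales' AND salary > 60000
Matching: 2 rows

2 rows:
Dave, 100000
Grace, 100000


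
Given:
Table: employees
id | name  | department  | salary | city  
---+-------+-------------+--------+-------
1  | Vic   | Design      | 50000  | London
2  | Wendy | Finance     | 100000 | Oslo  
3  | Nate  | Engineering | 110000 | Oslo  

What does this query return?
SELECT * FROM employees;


SELECT * returns all 3 rows with all columns

3 rows:
1, Vic, Design, 50000, London
2, Wendy, Finance, 100000, Oslo
3, Nate, Engineering, 110000, Oslo


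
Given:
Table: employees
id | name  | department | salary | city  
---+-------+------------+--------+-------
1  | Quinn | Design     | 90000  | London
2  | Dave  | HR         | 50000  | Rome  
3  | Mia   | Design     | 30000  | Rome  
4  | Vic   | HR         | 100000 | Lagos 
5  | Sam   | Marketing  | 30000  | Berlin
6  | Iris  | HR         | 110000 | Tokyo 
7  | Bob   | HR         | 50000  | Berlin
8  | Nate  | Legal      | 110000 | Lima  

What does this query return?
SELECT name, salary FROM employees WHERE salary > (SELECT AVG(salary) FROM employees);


Subquery: AVG(salary) = 71250.0
Filtering: salary > 71250.0
  Quinn (90000) -> MATCH
  Vic (100000) -> MATCH
  Iris (110000) -> MATCH
  Nate (110000) -> MATCH


4 rows:
Quinn, 90000
Vic, 100000
Iris, 110000
Nate, 110000


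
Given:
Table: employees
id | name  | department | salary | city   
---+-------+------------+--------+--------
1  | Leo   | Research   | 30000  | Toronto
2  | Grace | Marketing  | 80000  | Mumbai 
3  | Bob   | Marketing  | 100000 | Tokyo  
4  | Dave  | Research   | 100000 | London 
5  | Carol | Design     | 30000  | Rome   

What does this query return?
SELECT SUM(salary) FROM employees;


SUM(salary) = 30000 + 80000 + 100000 + 100000 + 30000 = 340000

340000


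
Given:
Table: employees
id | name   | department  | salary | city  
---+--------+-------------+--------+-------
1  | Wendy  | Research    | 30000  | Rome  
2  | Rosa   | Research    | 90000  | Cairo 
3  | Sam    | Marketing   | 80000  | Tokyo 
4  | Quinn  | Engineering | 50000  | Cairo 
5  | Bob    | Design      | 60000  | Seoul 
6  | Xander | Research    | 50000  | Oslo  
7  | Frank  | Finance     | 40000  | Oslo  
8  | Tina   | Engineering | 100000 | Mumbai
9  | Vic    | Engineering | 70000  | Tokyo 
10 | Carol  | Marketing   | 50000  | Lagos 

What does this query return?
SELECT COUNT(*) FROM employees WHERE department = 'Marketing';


Counting rows where department = 'Marketing'
  Sam -> MATCH
  Carol -> MATCH


2


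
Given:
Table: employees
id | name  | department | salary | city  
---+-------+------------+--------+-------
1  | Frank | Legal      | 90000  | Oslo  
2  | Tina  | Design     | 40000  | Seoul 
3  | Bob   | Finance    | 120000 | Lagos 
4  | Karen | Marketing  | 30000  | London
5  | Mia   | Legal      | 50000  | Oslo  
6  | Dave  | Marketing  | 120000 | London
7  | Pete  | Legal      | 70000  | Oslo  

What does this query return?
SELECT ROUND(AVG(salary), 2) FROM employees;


SUM(salary) = 520000
COUNT = 7
ROUND(AVG, 2) = ROUND(520000 / 7, 2) = 74285.71

74285.71


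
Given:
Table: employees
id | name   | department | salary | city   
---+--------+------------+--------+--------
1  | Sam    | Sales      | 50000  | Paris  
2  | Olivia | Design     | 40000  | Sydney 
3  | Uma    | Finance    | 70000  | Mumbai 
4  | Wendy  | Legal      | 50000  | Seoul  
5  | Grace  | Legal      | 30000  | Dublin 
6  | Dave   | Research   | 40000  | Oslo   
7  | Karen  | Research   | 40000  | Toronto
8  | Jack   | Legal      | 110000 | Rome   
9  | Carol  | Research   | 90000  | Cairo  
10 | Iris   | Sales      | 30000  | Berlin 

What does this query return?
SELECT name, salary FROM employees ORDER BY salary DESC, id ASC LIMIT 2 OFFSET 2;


Sort by salary DESC (id ASC tiebreak), then skip 2 and take 2
Rows 3 through 4

2 rows:
Uma, 70000
Sam, 50000


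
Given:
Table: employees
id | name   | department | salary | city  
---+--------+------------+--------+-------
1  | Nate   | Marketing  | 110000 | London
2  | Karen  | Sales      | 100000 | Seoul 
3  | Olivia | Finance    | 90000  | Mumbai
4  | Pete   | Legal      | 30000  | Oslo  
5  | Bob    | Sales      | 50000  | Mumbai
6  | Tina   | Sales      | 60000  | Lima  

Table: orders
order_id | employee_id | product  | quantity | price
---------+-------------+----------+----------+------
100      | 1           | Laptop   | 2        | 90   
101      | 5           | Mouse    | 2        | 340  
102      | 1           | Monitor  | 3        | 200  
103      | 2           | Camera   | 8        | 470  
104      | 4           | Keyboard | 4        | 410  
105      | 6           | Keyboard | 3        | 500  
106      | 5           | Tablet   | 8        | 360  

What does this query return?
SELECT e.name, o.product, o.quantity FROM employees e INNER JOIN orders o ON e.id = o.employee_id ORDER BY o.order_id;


Joining employees.id = orders.employee_id:
  employee Nate (id=1) -> order Laptop
  employee Bob (id=5) -> order Mouse
  employee Nate (id=1) -> order Monitor
  employee Karen (id=2) -> order Camera
  employee Pete (id=4) -> order Keyboard
  employee Tina (id=6) -> order Keyboard
  employee Bob (id=5) -> order Tablet


7 rows:
Nate, Laptop, 2
Bob, Mouse, 2
Nate, Monitor, 3
Karen, Camera, 8
Pete, Keyboard, 4
Tina, Keyboard, 3
Bob, Tablet, 8


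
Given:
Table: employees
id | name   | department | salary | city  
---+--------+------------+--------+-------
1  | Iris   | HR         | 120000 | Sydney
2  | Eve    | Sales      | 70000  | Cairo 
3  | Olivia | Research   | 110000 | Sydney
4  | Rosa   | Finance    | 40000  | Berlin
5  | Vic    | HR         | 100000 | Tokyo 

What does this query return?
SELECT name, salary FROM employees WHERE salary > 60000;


Filtering: salary > 60000
Matching: 4 rows

4 rows:
Iris, 120000
Eve, 70000
Olivia, 110000
Vic, 100000


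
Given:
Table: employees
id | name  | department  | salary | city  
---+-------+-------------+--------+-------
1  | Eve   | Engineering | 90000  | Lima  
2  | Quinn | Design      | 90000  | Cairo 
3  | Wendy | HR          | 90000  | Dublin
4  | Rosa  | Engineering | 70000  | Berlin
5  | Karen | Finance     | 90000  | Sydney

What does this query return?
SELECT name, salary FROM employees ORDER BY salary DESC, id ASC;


Sorting by salary DESC, then id ASC for ties

5 rows:
Eve, 90000
Quinn, 90000
Wendy, 90000
Karen, 90000
Rosa, 70000


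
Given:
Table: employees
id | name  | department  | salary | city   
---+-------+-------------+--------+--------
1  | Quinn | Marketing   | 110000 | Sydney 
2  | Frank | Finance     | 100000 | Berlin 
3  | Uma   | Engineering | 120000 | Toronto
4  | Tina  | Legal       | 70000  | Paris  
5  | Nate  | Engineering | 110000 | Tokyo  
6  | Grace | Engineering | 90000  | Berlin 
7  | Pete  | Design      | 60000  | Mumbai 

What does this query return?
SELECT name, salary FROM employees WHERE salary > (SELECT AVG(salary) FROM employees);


Subquery: AVG(salary) = 94285.71
Filtering: salary > 94285.71
  Quinn (110000) -> MATCH
  Frank (100000) -> MATCH
  Uma (120000) -> MATCH
  Nate (110000) -> MATCH


4 rows:
Quinn, 110000
Frank, 100000
Uma, 120000
Nate, 110000


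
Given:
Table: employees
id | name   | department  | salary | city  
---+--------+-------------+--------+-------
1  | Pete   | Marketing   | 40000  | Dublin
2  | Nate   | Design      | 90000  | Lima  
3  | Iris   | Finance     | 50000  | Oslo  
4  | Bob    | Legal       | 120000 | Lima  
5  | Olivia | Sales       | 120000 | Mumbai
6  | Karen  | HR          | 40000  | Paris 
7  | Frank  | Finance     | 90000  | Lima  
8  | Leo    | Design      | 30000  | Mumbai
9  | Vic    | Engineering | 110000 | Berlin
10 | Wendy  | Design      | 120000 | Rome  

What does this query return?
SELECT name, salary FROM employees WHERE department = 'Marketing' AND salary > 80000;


Filtering: department = 'Marketing' AND salary > 80000
Matching: 0 rows

Empty result set (0 rows)


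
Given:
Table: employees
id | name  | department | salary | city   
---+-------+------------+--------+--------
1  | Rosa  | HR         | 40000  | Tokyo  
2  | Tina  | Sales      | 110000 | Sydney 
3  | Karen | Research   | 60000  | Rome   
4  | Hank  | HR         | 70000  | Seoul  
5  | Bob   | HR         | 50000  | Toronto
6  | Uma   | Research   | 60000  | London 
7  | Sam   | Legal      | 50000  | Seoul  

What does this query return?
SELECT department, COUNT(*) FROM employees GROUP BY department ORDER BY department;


Assigning each row to its department group:
  Rosa -> HR
  Tina -> Sales
  Karen -> Research
  Hank -> HR
  Bob -> HR
  Uma -> Research
  Sam -> Legal


4 groups:
HR, 3
Legal, 1
Research, 2
Sales, 1


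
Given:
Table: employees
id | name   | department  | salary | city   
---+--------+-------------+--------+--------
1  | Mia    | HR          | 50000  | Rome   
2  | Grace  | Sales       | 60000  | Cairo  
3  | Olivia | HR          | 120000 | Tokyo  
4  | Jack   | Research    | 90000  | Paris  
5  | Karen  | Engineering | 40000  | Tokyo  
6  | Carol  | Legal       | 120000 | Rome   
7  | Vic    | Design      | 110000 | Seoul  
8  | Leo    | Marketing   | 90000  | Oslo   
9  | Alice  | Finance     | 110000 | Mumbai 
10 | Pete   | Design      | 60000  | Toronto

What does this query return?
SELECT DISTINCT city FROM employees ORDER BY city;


All 'city' values (row order): Rome, Cairo, Tokyo, Paris, Tokyo, Rome, Seoul, Oslo, Mumbai, Toronto
Removing duplicates leaves 8 unique value(s).

8 values:
Cairo
Mumbai
Oslo
Paris
Rome
Seoul
Tokyo
Toronto


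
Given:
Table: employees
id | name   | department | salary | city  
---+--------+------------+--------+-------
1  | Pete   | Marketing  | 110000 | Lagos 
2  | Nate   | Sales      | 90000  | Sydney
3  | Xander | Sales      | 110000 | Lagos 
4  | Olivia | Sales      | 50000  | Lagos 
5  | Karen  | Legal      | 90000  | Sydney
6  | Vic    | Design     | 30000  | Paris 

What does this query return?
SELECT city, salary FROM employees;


Projecting columns: city, salary

6 rows:
Lagos, 110000
Sydney, 90000
Lagos, 110000
Lagos, 50000
Sydney, 90000
Paris, 30000


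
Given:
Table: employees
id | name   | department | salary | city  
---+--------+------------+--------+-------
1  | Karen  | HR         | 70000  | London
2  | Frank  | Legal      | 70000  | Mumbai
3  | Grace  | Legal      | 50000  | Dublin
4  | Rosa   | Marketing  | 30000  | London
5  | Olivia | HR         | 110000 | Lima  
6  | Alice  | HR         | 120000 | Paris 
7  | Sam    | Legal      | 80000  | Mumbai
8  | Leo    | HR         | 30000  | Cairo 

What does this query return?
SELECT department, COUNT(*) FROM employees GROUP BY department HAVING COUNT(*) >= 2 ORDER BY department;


Groups with count >= 2:
  HR: 4 -> PASS
  Legal: 3 -> PASS
  Marketing: 1 -> filtered out


2 groups:
HR, 4
Legal, 3


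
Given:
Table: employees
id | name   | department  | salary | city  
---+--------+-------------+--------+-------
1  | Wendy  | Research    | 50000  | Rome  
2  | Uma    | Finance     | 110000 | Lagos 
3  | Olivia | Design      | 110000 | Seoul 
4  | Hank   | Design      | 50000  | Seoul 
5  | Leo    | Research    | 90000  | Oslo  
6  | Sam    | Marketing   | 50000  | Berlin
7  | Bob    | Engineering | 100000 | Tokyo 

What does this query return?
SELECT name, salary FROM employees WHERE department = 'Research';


Filtering: department = 'Research'
Matching rows: 2

2 rows:
Wendy, 50000
Leo, 90000


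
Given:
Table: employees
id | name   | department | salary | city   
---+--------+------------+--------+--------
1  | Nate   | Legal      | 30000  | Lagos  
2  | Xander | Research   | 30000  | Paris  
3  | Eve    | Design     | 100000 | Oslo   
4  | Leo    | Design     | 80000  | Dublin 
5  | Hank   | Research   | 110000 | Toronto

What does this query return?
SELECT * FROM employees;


SELECT * returns all 5 rows with all columns

5 rows:
1, Nate, Legal, 30000, Lagos
2, Xander, Research, 30000, Paris
3, Eve, Design, 100000, Oslo
4, Leo, Design, 80000, Dublin
5, Hank, Research, 110000, Toronto


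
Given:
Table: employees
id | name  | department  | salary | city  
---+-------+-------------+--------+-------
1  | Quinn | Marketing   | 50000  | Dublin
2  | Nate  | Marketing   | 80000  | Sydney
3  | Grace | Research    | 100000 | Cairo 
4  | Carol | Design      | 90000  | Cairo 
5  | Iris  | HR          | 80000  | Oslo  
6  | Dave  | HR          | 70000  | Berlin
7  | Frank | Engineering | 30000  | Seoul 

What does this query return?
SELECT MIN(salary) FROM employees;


Salaries: 50000, 80000, 100000, 90000, 80000, 70000, 30000
MIN = 30000

30000


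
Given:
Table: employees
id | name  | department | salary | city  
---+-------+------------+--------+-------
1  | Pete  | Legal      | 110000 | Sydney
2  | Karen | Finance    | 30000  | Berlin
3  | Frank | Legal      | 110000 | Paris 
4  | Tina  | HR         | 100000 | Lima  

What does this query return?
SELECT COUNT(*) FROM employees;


COUNT(*) counts all rows

4


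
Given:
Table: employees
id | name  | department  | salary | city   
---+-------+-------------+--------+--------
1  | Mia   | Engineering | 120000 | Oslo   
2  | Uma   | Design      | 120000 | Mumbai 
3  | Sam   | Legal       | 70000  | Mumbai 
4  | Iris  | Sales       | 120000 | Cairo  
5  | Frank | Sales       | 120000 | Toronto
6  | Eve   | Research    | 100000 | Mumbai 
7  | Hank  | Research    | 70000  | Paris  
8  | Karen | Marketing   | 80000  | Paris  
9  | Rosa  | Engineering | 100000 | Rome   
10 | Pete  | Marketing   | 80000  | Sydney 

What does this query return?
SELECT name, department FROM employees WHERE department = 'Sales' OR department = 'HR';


Filtering: department = 'Sales' OR 'HR'
Matching: 2 rows

2 rows:
Iris, Sales
Frank, Sales


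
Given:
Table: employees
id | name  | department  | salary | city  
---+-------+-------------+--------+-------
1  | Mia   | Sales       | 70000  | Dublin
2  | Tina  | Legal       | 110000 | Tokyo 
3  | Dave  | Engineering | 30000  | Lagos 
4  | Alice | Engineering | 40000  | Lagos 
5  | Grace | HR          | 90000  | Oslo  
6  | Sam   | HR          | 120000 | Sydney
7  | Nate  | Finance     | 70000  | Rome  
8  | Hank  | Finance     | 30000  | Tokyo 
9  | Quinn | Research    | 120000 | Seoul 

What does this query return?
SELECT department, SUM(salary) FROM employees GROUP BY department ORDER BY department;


Summing salary within each department:
  Engineering: 30000 + 40000 = 70000
  Finance: 70000 + 30000 = 100000
  HR: 90000 + 120000 = 210000
  Legal: 110000 = 110000
  Research: 120000 = 120000
  Sales: 70000 = 70000


6 groups:
Engineering, 70000
Finance, 100000
HR, 210000
Legal, 110000
Research, 120000
Sales, 70000


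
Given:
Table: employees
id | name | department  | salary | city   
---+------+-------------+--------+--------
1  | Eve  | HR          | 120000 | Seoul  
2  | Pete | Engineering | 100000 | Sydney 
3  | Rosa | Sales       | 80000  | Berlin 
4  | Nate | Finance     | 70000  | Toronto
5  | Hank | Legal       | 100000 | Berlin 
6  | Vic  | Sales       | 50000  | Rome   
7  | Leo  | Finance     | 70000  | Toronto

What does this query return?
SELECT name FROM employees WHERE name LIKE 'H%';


LIKE 'H%' matches names starting with 'H'
Matching: 1

1 rows:
Hank


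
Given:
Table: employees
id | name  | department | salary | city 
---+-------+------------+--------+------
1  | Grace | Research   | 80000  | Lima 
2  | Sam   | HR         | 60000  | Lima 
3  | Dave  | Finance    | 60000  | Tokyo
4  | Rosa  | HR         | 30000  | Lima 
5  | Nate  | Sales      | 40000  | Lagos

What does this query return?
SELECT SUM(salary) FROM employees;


SUM(salary) = 80000 + 60000 + 60000 + 30000 + 40000 = 270000

270000


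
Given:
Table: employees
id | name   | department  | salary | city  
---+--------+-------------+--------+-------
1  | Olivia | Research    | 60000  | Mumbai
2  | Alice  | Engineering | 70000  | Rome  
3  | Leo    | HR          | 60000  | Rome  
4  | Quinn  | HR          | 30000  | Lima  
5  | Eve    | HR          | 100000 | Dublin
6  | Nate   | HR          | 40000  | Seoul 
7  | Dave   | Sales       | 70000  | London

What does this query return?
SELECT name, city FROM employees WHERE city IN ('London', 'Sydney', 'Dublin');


Filtering: city IN ('London', 'Sydney', 'Dublin')
Matching: 2 rows

2 rows:
Eve, Dublin
Dave, London


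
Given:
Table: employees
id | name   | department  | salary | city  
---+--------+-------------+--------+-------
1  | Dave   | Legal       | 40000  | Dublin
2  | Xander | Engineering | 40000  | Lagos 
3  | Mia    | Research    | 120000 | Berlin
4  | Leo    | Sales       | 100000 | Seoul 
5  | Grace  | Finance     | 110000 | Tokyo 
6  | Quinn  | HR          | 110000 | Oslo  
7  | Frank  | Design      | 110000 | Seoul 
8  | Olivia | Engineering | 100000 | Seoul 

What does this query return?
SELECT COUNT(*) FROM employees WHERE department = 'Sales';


Counting rows where department = 'Sales'
  Leo -> MATCH


1


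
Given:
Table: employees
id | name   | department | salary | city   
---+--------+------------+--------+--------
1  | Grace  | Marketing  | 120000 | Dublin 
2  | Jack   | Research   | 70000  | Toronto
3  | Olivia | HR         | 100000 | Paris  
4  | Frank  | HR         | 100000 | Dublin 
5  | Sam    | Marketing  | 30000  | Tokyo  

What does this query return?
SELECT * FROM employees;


SELECT * returns all 5 rows with all columns

5 rows:
1, Grace, Marketing, 120000, Dublin
2, Jack, Research, 70000, Toronto
3, Olivia, HR, 100000, Paris
4, Frank, HR, 100000, Dublin
5, Sam, Marketing, 30000, Tokyo


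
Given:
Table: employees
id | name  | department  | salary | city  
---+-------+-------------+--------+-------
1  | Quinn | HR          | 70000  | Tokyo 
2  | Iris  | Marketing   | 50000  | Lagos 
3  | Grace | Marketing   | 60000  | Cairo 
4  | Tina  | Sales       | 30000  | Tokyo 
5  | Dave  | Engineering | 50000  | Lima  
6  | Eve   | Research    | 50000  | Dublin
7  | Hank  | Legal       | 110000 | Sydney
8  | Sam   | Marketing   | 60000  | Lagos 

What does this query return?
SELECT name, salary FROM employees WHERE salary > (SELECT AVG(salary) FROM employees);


Subquery: AVG(salary) = 60000.0
Filtering: salary > 60000.0
  Quinn (70000) -> MATCH
  Hank (110000) -> MATCH


2 rows:
Quinn, 70000
Hank, 110000


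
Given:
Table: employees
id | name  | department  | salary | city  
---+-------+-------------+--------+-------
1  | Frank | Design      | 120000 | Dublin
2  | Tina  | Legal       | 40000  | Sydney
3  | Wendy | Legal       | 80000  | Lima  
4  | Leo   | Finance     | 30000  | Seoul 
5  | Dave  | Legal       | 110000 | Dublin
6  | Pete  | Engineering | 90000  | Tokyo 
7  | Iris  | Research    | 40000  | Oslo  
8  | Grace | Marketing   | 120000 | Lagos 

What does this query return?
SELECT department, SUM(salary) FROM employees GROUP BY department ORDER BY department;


Summing salary within each department:
  Design: 120000 = 120000
  Engineering: 90000 = 90000
  Finance: 30000 = 30000
  Legal: 40000 + 80000 + 110000 = 230000
  Marketing: 120000 = 120000
  Research: 40000 = 40000


6 groups:
Design, 120000
Engineering, 90000
Finance, 30000
Legal, 230000
Marketing, 120000
Research, 40000


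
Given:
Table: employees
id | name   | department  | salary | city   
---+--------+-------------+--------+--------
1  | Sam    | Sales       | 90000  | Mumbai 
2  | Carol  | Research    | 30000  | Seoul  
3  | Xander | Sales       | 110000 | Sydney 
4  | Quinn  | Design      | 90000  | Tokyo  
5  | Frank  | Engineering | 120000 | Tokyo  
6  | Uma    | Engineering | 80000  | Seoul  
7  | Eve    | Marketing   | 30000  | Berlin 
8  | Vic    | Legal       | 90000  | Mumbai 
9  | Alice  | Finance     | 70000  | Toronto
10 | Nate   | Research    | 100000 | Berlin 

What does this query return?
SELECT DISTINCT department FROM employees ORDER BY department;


All 'department' values (row order): Sales, Research, Sales, Design, Engineering, Engineering, Marketing, Legal, Finance, Research
Removing duplicates leaves 7 unique value(s).

7 values:
Design
Engineering
Finance
Legal
Marketing
Research
Sales
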